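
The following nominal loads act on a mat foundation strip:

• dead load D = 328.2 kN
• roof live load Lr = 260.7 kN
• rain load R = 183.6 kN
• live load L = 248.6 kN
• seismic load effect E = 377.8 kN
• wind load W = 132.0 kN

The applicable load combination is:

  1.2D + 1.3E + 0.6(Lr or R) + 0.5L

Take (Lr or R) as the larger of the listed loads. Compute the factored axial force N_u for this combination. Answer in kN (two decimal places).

(Lr or R) → Lr = 260.7 kN.
1.2(328.2) + 1.3(377.8) + 0.6(260.7) + 0.5(248.6) = 393.84 + 491.14 + 156.42 + 124.30 = 1165.70
N_u = 1165.70 kN.

1165.70 kN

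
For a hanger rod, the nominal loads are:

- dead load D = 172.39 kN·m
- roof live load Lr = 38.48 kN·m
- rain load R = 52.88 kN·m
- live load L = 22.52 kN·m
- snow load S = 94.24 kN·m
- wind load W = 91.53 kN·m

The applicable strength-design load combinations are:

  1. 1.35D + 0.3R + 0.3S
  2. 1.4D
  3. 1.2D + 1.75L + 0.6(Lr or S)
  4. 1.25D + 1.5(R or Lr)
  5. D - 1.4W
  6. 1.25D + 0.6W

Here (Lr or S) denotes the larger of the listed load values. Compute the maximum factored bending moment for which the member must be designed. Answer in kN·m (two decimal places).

302.82 kN·m

(Lr or S) → S = 94.24 kN·m; (R or Lr) → R = 52.88 kN·m.
1. 1.35(172.39) + 0.3(52.88) + 0.3(94.24) = 276.86
2. 1.4(172.39) = 241.35
3. 1.2(172.39) + 1.75(22.52) + 0.6(94.24) = 302.82
4. 1.25(172.39) + 1.5(52.88) = 294.81
5. 1.0(172.39) - 1.4(91.53) = 44.25
6. 1.25(172.39) + 0.6(91.53) = 270.41
The controlling combination is 3, giving 302.82 kN·m.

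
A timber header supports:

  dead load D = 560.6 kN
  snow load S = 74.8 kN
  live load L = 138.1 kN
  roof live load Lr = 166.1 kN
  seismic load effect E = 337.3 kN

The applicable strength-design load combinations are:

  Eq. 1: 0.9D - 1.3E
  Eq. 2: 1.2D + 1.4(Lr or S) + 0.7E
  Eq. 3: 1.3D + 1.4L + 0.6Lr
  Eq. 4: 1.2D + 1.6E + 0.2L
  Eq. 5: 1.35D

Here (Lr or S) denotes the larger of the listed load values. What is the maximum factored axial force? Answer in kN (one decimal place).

1240.0 kN

(Lr or S) → Lr = 166.1 kN.
Eq. 1: 0.9(560.6) - 1.3(337.3) = 66.1
Eq. 2: 1.2(560.6) + 1.4(166.1) + 0.7(337.3) = 1141.4
Eq. 3: 1.3(560.6) + 1.4(138.1) + 0.6(166.1) = 728.8 + 193.3 + 99.7 = 1021.8
Eq. 4: 1.2(560.6) + 1.6(337.3) + 0.2(138.1) = 672.7 + 539.7 + 27.6 = 1240.0
Eq. 5: 1.35(560.6) = 756.8
Combination 4 governs: N_u = 1240.0 kN.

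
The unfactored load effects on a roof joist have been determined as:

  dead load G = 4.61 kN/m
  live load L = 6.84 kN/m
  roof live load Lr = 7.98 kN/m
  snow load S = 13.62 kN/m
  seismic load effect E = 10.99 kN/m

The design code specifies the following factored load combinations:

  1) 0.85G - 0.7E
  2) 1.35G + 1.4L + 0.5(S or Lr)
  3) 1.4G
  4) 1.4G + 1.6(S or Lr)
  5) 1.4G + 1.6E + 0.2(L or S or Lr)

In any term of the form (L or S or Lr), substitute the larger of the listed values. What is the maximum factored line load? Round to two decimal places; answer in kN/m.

(S or Lr) → S = 13.62 kN/m; (L or S or Lr) → S = 13.62 kN/m.
1) 0.85(4.61) - 0.7(10.99) = -3.77
2) 1.35(4.61) + 1.4(6.84) + 0.5(13.62) = 22.61
3) 1.4(4.61) = 6.45
4) 1.4(4.61) + 1.6(13.62) = 28.25
5) 1.4(4.61) + 1.6(10.99) + 0.2(13.62) = 26.76
The controlling combination is 4, giving 28.25 kN/m.

28.25 kN/m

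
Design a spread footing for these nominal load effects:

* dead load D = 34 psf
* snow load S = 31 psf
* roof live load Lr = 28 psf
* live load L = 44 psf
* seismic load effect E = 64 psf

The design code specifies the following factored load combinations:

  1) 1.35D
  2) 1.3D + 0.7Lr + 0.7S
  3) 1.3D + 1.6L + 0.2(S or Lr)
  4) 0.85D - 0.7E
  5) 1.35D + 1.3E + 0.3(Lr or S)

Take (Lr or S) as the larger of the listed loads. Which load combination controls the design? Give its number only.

(S or Lr) → S = 31 psf; (Lr or S) → S = 31 psf.
1) 1.35(34) = 45.9
2) 1.3(34) + 0.7(28) + 0.7(31) = 44.2 + 19.6 + 21.7 = 85.5
3) 1.3(34) + 1.6(44) + 0.2(31) = 44.2 + 70.4 + 6.2 = 120.8
4) 0.85(34) - 0.7(64) = 28.9 - 44.8 = -15.9
5) 1.35(34) + 1.3(64) + 0.3(31) = 45.9 + 83.2 + 9.3 = 138.4
The largest value is 138.4 psf from combination 5.

Combination 5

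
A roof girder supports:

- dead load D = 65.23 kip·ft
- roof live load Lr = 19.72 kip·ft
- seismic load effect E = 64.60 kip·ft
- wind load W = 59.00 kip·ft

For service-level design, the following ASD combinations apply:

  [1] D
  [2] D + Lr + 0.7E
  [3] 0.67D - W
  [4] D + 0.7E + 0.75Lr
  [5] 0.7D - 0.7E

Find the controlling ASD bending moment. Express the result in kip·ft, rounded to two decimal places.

130.17 kip·ft

[1] 1.0(65.23) = 65.23
[2] 1.0(65.23) + 1.0(19.72) + 0.7(64.60) = 130.17
[3] 0.67(65.23) - 1.0(59.00) = -15.30
[4] 1.0(65.23) + 0.7(64.60) + 0.75(19.72) = 125.24
[5] 0.7(65.23) - 0.7(64.60) = 0.44
Combination 2 governs: M = 130.17 kip·ft.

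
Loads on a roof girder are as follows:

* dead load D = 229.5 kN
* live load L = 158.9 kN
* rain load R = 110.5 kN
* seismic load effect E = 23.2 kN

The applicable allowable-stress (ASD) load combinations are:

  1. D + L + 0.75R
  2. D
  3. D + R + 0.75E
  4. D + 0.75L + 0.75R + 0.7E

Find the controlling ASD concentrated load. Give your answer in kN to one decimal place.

471.3 kN

1. 1.0(229.5) + 1.0(158.9) + 0.75(110.5) = 229.5 + 158.9 + 82.9 = 471.3
2. 1.0(229.5) = 229.5
3. 1.0(229.5) + 1.0(110.5) + 0.75(23.2) = 229.5 + 110.5 + 17.4 = 357.4
4. 1.0(229.5) + 0.75(158.9) + 0.75(110.5) + 0.7(23.2) = 229.5 + 119.2 + 82.9 + 16.2 = 447.8
The controlling combination is 1, giving 471.3 kN.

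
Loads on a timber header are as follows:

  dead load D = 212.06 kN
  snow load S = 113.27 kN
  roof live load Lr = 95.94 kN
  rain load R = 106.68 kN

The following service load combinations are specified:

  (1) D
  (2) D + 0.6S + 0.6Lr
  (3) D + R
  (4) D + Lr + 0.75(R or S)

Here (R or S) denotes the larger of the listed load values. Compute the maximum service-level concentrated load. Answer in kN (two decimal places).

392.95 kN

(R or S) → S = 113.27 kN.
(1) 1.0(212.06) = 212.06
(2) 1.0(212.06) + 0.6(113.27) + 0.6(95.94) = 337.59
(3) 1.0(212.06) + 1.0(106.68) = 212.06 + 106.68 = 318.74
(4) 1.0(212.06) + 1.0(95.94) + 0.75(113.27) = 212.06 + 95.94 + 84.95 = 392.95
Combination 4 governs: P = 392.95 kN.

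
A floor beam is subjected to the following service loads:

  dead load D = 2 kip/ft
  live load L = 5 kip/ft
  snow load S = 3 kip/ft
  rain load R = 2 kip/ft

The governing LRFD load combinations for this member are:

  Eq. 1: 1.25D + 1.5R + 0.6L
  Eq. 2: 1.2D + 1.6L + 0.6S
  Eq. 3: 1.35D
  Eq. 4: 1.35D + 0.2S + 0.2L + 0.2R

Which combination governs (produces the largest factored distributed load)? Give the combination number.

Eq. 1: 1.25(2) + 1.5(2) + 0.6(5) = 2.50 + 3.00 + 3.00 = 8.50
Eq. 2: 1.2(2) + 1.6(5) + 0.6(3) = 2.40 + 8.00 + 1.80 = 12.20
Eq. 3: 1.35(2) = 2.70
Eq. 4: 1.35(2) + 0.2(3) + 0.2(5) + 0.2(2) = 2.70 + 0.60 + 1.00 + 0.40 = 4.70
The largest value is 12.20 kip/ft from combination 2.

Combination 2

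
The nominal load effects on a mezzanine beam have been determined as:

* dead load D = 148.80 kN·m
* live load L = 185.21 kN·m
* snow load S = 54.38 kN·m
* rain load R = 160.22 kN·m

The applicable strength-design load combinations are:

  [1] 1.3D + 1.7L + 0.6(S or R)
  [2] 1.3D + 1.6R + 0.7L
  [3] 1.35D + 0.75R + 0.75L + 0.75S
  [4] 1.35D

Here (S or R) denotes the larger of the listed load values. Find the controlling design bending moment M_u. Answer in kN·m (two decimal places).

(S or R) → R = 160.22 kN·m.
[1] 1.3(148.80) + 1.7(185.21) + 0.6(160.22) = 604.43
[2] 1.3(148.80) + 1.6(160.22) + 0.7(185.21) = 579.44
[3] 1.35(148.80) + 0.75(160.22) + 0.75(185.21) + 0.75(54.38) = 500.74
[4] 1.35(148.80) = 200.88
Maximum is from combination 1.

604.43 kN·m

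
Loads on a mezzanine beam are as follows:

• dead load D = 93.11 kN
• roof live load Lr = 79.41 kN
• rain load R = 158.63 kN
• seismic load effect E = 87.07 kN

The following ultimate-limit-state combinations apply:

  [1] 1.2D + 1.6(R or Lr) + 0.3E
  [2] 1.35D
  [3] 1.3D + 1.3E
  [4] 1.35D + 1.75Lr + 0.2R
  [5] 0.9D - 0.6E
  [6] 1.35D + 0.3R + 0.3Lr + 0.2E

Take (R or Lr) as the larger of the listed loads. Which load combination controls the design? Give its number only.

Combination 1

(R or Lr) → R = 158.63 kN.
[1] 1.2(93.11) + 1.6(158.63) + 0.3(87.07) = 111.73 + 253.81 + 26.12 = 391.66
[2] 1.35(93.11) = 125.70
[3] 1.3(93.11) + 1.3(87.07) = 121.04 + 113.19 = 234.23
[4] 1.35(93.11) + 1.75(79.41) + 0.2(158.63) = 296.39
[5] 0.9(93.11) - 0.6(87.07) = 83.80 - 52.24 = 31.56
[6] 1.35(93.11) + 0.3(158.63) + 0.3(79.41) + 0.2(87.07) = 125.70 + 47.59 + 23.82 + 17.41 = 214.52
The largest value is 391.66 kN from combination 1.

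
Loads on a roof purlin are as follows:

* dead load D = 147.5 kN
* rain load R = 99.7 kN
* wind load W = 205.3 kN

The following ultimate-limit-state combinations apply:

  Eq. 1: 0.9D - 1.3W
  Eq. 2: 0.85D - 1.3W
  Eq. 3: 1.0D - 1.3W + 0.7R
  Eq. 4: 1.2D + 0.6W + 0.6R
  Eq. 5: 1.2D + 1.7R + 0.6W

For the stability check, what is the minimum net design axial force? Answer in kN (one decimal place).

Eq. 1: 0.9(147.5) - 1.3(205.3) = -134.1
Eq. 2: 0.85(147.5) - 1.3(205.3) = -141.5
Eq. 3: 1.0(147.5) - 1.3(205.3) + 0.7(99.7) = -49.6
Eq. 4: 1.2(147.5) + 0.6(205.3) + 0.6(99.7) = 360.0
Eq. 5: 1.2(147.5) + 1.7(99.7) + 0.6(205.3) = 469.7
Combination 2 gives the minimum: -141.5 kN.

-141.5 kN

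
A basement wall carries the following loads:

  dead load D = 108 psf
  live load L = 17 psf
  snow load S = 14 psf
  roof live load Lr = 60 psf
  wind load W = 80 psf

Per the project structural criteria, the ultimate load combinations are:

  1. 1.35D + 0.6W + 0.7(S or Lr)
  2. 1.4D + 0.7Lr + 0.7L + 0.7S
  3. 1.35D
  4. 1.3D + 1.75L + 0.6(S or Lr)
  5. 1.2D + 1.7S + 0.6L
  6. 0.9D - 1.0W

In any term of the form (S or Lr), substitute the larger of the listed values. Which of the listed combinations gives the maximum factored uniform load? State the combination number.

Combination 1

(S or Lr) → Lr = 60 psf.
1. 1.35(108) + 0.6(80) + 0.7(60) = 145.80 + 48.00 + 42.00 = 235.80
2. 1.4(108) + 0.7(60) + 0.7(17) + 0.7(14) = 151.20 + 42.00 + 11.90 + 9.80 = 214.90
3. 1.35(108) = 145.80
4. 1.3(108) + 1.75(17) + 0.6(60) = 140.40 + 29.75 + 36.00 = 206.15
5. 1.2(108) + 1.7(14) + 0.6(17) = 129.60 + 23.80 + 10.20 = 163.60
6. 0.9(108) - 1.0(80) = 97.20 - 80.00 = 17.20
The largest value is 235.80 psf from combination 1.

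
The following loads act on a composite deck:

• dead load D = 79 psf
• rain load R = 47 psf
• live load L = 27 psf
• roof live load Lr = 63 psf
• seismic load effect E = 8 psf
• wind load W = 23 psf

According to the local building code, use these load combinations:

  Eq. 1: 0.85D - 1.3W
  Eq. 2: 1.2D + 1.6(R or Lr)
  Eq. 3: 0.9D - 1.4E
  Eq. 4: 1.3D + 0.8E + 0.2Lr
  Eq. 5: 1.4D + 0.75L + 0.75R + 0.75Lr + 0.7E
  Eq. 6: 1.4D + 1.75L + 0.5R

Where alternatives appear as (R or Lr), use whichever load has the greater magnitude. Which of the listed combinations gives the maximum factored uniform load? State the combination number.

Combination 5

(R or Lr) → Lr = 63 psf.
Eq. 1: 0.85(79) - 1.3(23) = 37.25
Eq. 2: 1.2(79) + 1.6(63) = 195.60
Eq. 3: 0.9(79) - 1.4(8) = 59.90
Eq. 4: 1.3(79) + 0.8(8) + 0.2(63) = 121.70
Eq. 5: 1.4(79) + 0.75(27) + 0.75(47) + 0.75(63) + 0.7(8) = 218.95
Eq. 6: 1.4(79) + 1.75(27) + 0.5(47) = 181.35
The largest value is 218.95 psf from combination 5.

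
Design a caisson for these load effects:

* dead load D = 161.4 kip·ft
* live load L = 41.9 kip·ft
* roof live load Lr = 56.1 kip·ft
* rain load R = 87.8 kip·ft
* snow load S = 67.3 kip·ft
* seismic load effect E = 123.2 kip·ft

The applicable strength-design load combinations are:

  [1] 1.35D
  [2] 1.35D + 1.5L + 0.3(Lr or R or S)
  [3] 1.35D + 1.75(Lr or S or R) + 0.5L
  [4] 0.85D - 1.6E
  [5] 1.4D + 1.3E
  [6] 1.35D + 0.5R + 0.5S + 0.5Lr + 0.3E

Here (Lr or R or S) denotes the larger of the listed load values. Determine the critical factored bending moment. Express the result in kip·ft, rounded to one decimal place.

(Lr or R or S) → R = 87.8 kip·ft; (Lr or S or R) → R = 87.8 kip·ft.
[1] 1.35(161.4) = 217.9
[2] 1.35(161.4) + 1.5(41.9) + 0.3(87.8) = 217.9 + 62.9 + 26.3 = 307.1
[3] 1.35(161.4) + 1.75(87.8) + 0.5(41.9) = 392.5
[4] 0.85(161.4) - 1.6(123.2) = 137.2 - 197.1 = -59.9
[5] 1.4(161.4) + 1.3(123.2) = 386.1
[6] 1.35(161.4) + 0.5(87.8) + 0.5(67.3) + 0.5(56.1) + 0.3(123.2) = 360.5
Maximum is from combination 3.

392.5 kip·ft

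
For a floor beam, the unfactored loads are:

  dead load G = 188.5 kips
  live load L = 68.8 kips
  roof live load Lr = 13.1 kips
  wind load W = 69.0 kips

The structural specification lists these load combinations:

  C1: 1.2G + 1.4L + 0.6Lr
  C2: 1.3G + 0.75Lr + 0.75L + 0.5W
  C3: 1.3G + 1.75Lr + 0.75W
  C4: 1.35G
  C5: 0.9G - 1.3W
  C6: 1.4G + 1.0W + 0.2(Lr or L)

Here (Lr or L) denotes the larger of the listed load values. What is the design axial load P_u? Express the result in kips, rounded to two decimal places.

(Lr or L) → L = 68.8 kips.
C1: 1.2(188.5) + 1.4(68.8) + 0.6(13.1) = 226.20 + 96.32 + 7.86 = 330.38
C2: 1.3(188.5) + 0.75(13.1) + 0.75(68.8) + 0.5(69.0) = 245.05 + 9.83 + 51.60 + 34.50 = 340.98
C3: 1.3(188.5) + 1.75(13.1) + 0.75(69.0) = 245.05 + 22.93 + 51.75 = 319.73
C4: 1.35(188.5) = 254.48
C5: 0.9(188.5) - 1.3(69.0) = 169.65 - 89.70 = 79.95
C6: 1.4(188.5) + 1.0(69.0) + 0.2(68.8) = 263.90 + 69.00 + 13.76 = 346.66
The controlling combination is 6, giving 346.66 kips.

346.66 kips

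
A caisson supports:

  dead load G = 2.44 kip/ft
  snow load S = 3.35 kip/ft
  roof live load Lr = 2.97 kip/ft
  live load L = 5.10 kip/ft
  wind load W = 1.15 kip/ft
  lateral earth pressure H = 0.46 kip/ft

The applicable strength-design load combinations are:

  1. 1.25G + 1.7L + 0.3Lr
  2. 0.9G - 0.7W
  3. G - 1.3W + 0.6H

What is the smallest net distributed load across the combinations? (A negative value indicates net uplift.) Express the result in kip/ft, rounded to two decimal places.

1.22 kip/ft

1. 1.25(2.44) + 1.7(5.10) + 0.3(2.97) = 12.61
2. 0.9(2.44) - 0.7(1.15) = 1.39
3. 1.0(2.44) - 1.3(1.15) + 0.6(0.46) = 1.22
Combination 3 gives the minimum: 1.22 kip/ft.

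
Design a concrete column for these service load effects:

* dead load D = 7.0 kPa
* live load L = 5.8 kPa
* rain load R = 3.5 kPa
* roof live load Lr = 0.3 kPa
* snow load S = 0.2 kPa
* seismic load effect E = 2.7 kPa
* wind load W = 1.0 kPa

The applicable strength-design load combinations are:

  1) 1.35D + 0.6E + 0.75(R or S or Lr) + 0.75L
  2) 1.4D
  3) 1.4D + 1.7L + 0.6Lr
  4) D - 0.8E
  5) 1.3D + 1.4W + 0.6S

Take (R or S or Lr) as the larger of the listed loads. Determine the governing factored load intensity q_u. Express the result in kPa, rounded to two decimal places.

19.84 kPa

(R or S or Lr) → R = 3.5 kPa.
1) 1.35(7.0) + 0.6(2.7) + 0.75(3.5) + 0.75(5.8) = 9.45 + 1.62 + 2.63 + 4.35 = 18.05
2) 1.4(7.0) = 9.80
3) 1.4(7.0) + 1.7(5.8) + 0.6(0.3) = 9.80 + 9.86 + 0.18 = 19.84
4) 1.0(7.0) - 0.8(2.7) = 7.00 - 2.16 = 4.84
5) 1.3(7.0) + 1.4(1.0) + 0.6(0.2) = 9.10 + 1.40 + 0.12 = 10.62
Combination 3 governs: q_u = 19.84 kPa.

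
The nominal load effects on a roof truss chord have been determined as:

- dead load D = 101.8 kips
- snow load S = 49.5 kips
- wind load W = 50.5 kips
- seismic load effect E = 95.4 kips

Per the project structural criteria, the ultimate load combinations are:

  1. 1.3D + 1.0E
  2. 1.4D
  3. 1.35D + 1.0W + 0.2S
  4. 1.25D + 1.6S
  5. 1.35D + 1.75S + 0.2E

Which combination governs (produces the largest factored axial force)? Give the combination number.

1. 1.3(101.8) + 1.0(95.4) = 132.3 + 95.4 = 227.7
2. 1.4(101.8) = 142.5
3. 1.35(101.8) + 1.0(50.5) + 0.2(49.5) = 137.4 + 50.5 + 9.9 = 197.8
4. 1.25(101.8) + 1.6(49.5) = 127.3 + 79.2 = 206.5
5. 1.35(101.8) + 1.75(49.5) + 0.2(95.4) = 137.4 + 86.6 + 19.1 = 243.1
The largest value is 243.1 kips from combination 5.

Combination 5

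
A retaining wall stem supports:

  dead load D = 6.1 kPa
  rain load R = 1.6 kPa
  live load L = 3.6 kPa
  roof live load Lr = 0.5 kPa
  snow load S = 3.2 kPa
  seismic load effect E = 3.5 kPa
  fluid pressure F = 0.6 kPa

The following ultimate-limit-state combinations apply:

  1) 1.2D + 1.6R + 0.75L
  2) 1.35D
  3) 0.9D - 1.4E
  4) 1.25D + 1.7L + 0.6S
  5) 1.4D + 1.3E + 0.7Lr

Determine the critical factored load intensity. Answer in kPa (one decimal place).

15.7 kPa

1) 1.2(6.1) + 1.6(1.6) + 0.75(3.6) = 7.3 + 2.6 + 2.7 = 12.6
2) 1.35(6.1) = 8.2
3) 0.9(6.1) - 1.4(3.5) = 5.5 - 4.9 = 0.6
4) 1.25(6.1) + 1.7(3.6) + 0.6(3.2) = 15.7
5) 1.4(6.1) + 1.3(3.5) + 0.7(0.5) = 13.4
Combination 4 governs: q_u = 15.7 kPa.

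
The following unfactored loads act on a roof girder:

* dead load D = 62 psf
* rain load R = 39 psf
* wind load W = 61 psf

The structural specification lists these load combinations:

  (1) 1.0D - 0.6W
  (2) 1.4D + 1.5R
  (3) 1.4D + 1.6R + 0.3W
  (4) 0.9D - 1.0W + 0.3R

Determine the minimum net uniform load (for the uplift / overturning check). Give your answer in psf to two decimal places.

(1) 1.0(62) - 0.6(61) = 25.40
(2) 1.4(62) + 1.5(39) = 145.30
(3) 1.4(62) + 1.6(39) + 0.3(61) = 167.50
(4) 0.9(62) - 1.0(61) + 0.3(39) = 6.50
Combination 4 gives the minimum: 6.50 psf.

6.50 psf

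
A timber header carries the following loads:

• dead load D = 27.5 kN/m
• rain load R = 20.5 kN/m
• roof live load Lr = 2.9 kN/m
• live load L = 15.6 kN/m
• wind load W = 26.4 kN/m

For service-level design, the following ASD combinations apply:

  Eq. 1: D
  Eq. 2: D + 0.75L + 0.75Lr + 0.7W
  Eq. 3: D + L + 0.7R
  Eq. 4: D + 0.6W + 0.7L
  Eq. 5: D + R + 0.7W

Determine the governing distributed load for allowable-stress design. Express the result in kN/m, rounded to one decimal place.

66.5 kN/m

Eq. 1: 1.0(27.5) = 27.5
Eq. 2: 1.0(27.5) + 0.75(15.6) + 0.75(2.9) + 0.7(26.4) = 27.5 + 11.7 + 2.2 + 18.5 = 59.9
Eq. 3: 1.0(27.5) + 1.0(15.6) + 0.7(20.5) = 27.5 + 15.6 + 14.4 = 57.5
Eq. 4: 1.0(27.5) + 0.6(26.4) + 0.7(15.6) = 54.3
Eq. 5: 1.0(27.5) + 1.0(20.5) + 0.7(26.4) = 27.5 + 20.5 + 18.5 = 66.5
The controlling combination is 5, giving 66.5 kN/m.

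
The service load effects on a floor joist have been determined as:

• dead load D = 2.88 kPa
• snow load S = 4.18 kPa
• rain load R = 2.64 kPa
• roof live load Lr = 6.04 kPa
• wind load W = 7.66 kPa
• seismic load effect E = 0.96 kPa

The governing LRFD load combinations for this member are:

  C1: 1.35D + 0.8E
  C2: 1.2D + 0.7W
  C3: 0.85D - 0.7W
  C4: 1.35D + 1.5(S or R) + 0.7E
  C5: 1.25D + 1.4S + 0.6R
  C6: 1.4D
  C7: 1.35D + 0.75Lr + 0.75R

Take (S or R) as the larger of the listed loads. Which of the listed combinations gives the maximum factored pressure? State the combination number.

Combination 5

(S or R) → S = 4.18 kPa.
C1: 1.35(2.88) + 0.8(0.96) = 3.89 + 0.77 = 4.66
C2: 1.2(2.88) + 0.7(7.66) = 3.46 + 5.36 = 8.82
C3: 0.85(2.88) - 0.7(7.66) = 2.45 - 5.36 = -2.91
C4: 1.35(2.88) + 1.5(4.18) + 0.7(0.96) = 3.89 + 6.27 + 0.67 = 10.83
C5: 1.25(2.88) + 1.4(4.18) + 0.6(2.64) = 11.04
C6: 1.4(2.88) = 4.03
C7: 1.35(2.88) + 0.75(6.04) + 0.75(2.64) = 3.89 + 4.53 + 1.98 = 10.40
The largest value is 11.04 kPa from combination 5.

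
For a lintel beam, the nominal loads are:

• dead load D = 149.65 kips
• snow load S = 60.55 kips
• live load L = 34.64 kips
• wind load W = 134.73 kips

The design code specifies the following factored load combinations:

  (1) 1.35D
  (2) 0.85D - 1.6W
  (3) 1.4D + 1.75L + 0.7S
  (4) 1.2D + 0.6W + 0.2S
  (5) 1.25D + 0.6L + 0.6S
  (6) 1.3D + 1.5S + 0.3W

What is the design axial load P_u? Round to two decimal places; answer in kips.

(1) 1.35(149.65) = 202.03
(2) 0.85(149.65) - 1.6(134.73) = 127.20 - 215.57 = -88.37
(3) 1.4(149.65) + 1.75(34.64) + 0.7(60.55) = 209.51 + 60.62 + 42.39 = 312.52
(4) 1.2(149.65) + 0.6(134.73) + 0.2(60.55) = 179.58 + 80.84 + 12.11 = 272.53
(5) 1.25(149.65) + 0.6(34.64) + 0.6(60.55) = 244.18
(6) 1.3(149.65) + 1.5(60.55) + 0.3(134.73) = 325.79
Maximum is from combination 6.

325.79 kips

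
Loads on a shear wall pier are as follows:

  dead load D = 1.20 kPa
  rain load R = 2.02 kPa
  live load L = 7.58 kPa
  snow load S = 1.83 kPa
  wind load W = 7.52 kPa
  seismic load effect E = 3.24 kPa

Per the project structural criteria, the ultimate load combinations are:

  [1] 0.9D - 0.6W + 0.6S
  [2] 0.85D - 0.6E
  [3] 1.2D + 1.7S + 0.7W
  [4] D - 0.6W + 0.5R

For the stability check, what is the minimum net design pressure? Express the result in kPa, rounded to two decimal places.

-2.33 kPa

[1] 0.9(1.20) - 0.6(7.52) + 0.6(1.83) = -2.33
[2] 0.85(1.20) - 0.6(3.24) = -0.92
[3] 1.2(1.20) + 1.7(1.83) + 0.7(7.52) = 9.82
[4] 1.0(1.20) - 0.6(7.52) + 0.5(2.02) = -2.30
Combination 1 gives the minimum: -2.33 kPa.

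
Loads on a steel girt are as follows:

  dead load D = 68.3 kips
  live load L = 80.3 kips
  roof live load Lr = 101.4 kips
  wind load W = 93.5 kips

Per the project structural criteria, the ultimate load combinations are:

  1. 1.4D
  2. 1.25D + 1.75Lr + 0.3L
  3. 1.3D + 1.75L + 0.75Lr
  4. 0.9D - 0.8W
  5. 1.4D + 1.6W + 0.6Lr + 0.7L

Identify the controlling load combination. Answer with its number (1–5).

Combination 5

1. 1.4(68.3) = 95.62
2. 1.25(68.3) + 1.75(101.4) + 0.3(80.3) = 85.38 + 177.45 + 24.09 = 286.92
3. 1.3(68.3) + 1.75(80.3) + 0.75(101.4) = 88.79 + 140.53 + 76.05 = 305.37
4. 0.9(68.3) - 0.8(93.5) = 61.47 - 74.80 = -13.33
5. 1.4(68.3) + 1.6(93.5) + 0.6(101.4) + 0.7(80.3) = 95.62 + 149.60 + 60.84 + 56.21 = 362.27
The largest value is 362.27 kips from combination 5.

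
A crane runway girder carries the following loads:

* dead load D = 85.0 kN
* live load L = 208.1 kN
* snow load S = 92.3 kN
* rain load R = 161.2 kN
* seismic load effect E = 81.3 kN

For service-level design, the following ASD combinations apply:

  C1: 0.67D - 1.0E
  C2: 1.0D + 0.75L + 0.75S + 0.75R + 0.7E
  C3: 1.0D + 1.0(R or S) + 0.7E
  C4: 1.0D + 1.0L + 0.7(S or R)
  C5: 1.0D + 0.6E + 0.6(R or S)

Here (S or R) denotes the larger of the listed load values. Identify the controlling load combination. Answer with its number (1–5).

(R or S) → R = 161.2 kN; (S or R) → R = 161.2 kN.
C1: 0.67(85.0) - 1.0(81.3) = 56.95 - 81.30 = -24.35
C2: 1.0(85.0) + 0.75(208.1) + 0.75(92.3) + 0.75(161.2) + 0.7(81.3) = 488.11
C3: 1.0(85.0) + 1.0(161.2) + 0.7(81.3) = 85.00 + 161.20 + 56.91 = 303.11
C4: 1.0(85.0) + 1.0(208.1) + 0.7(161.2) = 85.00 + 208.10 + 112.84 = 405.94
C5: 1.0(85.0) + 0.6(81.3) + 0.6(161.2) = 85.00 + 48.78 + 96.72 = 230.50
The largest value is 488.11 kN from combination 2.

Combination 2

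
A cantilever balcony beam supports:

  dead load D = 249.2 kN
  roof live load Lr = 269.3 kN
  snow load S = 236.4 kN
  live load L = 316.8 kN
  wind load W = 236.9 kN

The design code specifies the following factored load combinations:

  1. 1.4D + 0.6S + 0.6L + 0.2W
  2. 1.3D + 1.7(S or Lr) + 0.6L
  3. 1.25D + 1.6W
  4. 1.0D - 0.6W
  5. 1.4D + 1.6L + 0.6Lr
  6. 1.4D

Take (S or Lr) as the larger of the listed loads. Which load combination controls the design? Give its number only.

(S or Lr) → Lr = 269.3 kN.
1. 1.4(249.2) + 0.6(236.4) + 0.6(316.8) + 0.2(236.9) = 348.88 + 141.84 + 190.08 + 47.38 = 728.18
2. 1.3(249.2) + 1.7(269.3) + 0.6(316.8) = 323.96 + 457.81 + 190.08 = 971.85
3. 1.25(249.2) + 1.6(236.9) = 311.50 + 379.04 = 690.54
4. 1.0(249.2) - 0.6(236.9) = 249.20 - 142.14 = 107.06
5. 1.4(249.2) + 1.6(316.8) + 0.6(269.3) = 348.88 + 506.88 + 161.58 = 1017.34
6. 1.4(249.2) = 348.88
The largest value is 1017.34 kN from combination 5.

Combination 5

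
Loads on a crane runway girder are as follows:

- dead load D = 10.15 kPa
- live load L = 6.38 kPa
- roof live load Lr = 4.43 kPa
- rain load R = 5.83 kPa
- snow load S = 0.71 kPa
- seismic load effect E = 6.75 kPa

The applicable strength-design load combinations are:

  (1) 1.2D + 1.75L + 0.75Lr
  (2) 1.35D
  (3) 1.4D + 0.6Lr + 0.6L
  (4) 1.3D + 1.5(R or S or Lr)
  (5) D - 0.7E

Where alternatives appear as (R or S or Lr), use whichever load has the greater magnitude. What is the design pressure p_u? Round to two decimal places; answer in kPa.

26.67 kPa

(R or S or Lr) → R = 5.83 kPa.
(1) 1.2(10.15) + 1.75(6.38) + 0.75(4.43) = 12.18 + 11.17 + 3.32 = 26.67
(2) 1.35(10.15) = 13.70
(3) 1.4(10.15) + 0.6(4.43) + 0.6(6.38) = 14.21 + 2.66 + 3.83 = 20.70
(4) 1.3(10.15) + 1.5(5.83) = 21.94
(5) 1.0(10.15) - 0.7(6.75) = 5.43
Maximum is from combination 1.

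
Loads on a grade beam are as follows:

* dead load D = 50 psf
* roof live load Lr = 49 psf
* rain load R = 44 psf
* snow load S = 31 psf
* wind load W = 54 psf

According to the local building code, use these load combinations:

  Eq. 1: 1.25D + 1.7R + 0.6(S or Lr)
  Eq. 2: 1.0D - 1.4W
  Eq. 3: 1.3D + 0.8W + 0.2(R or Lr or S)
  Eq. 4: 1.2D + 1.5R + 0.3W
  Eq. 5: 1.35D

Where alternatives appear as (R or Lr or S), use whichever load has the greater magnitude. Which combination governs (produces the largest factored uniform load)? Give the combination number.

Combination 1

(S or Lr) → Lr = 49 psf; (R or Lr or S) → Lr = 49 psf.
Eq. 1: 1.25(50) + 1.7(44) + 0.6(49) = 62.50 + 74.80 + 29.40 = 166.70
Eq. 2: 1.0(50) - 1.4(54) = 50.00 - 75.60 = -25.60
Eq. 3: 1.3(50) + 0.8(54) + 0.2(49) = 65.00 + 43.20 + 9.80 = 118.00
Eq. 4: 1.2(50) + 1.5(44) + 0.3(54) = 60.00 + 66.00 + 16.20 = 142.20
Eq. 5: 1.35(50) = 67.50
The largest value is 166.70 psf from combination 1.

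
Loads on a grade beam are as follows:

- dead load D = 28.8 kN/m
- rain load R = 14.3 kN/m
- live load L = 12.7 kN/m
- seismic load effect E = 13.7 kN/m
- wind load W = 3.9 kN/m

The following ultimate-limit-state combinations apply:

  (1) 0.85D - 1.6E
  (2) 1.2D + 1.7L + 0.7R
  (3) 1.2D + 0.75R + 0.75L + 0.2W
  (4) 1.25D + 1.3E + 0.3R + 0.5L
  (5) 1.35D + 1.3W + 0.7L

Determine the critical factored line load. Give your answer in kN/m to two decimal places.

66.16 kN/m

(1) 0.85(28.8) - 1.6(13.7) = 24.48 - 21.92 = 2.56
(2) 1.2(28.8) + 1.7(12.7) + 0.7(14.3) = 34.56 + 21.59 + 10.01 = 66.16
(3) 1.2(28.8) + 0.75(14.3) + 0.75(12.7) + 0.2(3.9) = 55.59
(4) 1.25(28.8) + 1.3(13.7) + 0.3(14.3) + 0.5(12.7) = 36.00 + 17.81 + 4.29 + 6.35 = 64.45
(5) 1.35(28.8) + 1.3(3.9) + 0.7(12.7) = 38.88 + 5.07 + 8.89 = 52.84
The controlling combination is 2, giving 66.16 kN/m.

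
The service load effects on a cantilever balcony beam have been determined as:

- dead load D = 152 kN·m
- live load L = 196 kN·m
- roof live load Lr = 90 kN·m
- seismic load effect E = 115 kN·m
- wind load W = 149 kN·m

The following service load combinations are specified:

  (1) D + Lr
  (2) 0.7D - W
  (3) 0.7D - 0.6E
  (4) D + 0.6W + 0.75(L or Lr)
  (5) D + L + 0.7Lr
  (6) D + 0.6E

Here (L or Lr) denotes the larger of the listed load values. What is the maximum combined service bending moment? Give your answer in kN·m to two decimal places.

411.00 kN·m

(L or Lr) → L = 196 kN·m.
(1) 1.0(152) + 1.0(90) = 152.00 + 90.00 = 242.00
(2) 0.7(152) - 1.0(149) = 106.40 - 149.00 = -42.60
(3) 0.7(152) - 0.6(115) = 106.40 - 69.00 = 37.40
(4) 1.0(152) + 0.6(149) + 0.75(196) = 152.00 + 89.40 + 147.00 = 388.40
(5) 1.0(152) + 1.0(196) + 0.7(90) = 152.00 + 196.00 + 63.00 = 411.00
(6) 1.0(152) + 0.6(115) = 152.00 + 69.00 = 221.00
The controlling combination is 5, giving 411.00 kN·m.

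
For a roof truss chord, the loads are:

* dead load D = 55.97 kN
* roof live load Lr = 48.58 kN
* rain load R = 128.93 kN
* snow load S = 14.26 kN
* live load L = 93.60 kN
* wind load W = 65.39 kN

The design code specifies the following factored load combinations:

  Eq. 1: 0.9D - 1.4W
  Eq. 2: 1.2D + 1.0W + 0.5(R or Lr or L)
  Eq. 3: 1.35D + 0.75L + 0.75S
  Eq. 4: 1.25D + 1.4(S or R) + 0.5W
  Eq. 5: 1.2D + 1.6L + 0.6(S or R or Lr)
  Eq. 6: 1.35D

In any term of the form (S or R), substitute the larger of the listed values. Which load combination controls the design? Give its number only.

Combination 5

(R or Lr or L) → R = 128.93 kN; (S or R) → R = 128.93 kN; (S or R or Lr) → R = 128.93 kN.
Eq. 1: 0.9(55.97) - 1.4(65.39) = -41.17
Eq. 2: 1.2(55.97) + 1.0(65.39) + 0.5(128.93) = 67.16 + 65.39 + 64.47 = 197.02
Eq. 3: 1.35(55.97) + 0.75(93.60) + 0.75(14.26) = 156.45
Eq. 4: 1.25(55.97) + 1.4(128.93) + 0.5(65.39) = 69.96 + 180.50 + 32.70 = 283.16
Eq. 5: 1.2(55.97) + 1.6(93.60) + 0.6(128.93) = 67.16 + 149.76 + 77.36 = 294.28
Eq. 6: 1.35(55.97) = 75.56
The largest value is 294.28 kN from combination 5.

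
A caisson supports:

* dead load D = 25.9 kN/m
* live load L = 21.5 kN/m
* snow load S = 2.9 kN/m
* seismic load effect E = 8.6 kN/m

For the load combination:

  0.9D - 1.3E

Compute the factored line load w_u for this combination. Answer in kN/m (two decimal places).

12.13 kN/m

0.9(25.9) - 1.3(8.6) = 23.31 - 11.18 = 12.13
w_u = 12.13 kN/m.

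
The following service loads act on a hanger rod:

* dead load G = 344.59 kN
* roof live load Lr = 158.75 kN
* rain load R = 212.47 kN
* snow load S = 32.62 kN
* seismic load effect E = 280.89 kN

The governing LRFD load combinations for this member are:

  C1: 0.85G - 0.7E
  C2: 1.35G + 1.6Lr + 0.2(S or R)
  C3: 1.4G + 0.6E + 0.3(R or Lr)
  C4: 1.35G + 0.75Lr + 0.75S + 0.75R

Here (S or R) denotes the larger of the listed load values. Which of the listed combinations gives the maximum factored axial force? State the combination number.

Combination 4

(S or R) → R = 212.47 kN; (R or Lr) → R = 212.47 kN.
C1: 0.85(344.59) - 0.7(280.89) = 292.90 - 196.62 = 96.28
C2: 1.35(344.59) + 1.6(158.75) + 0.2(212.47) = 465.20 + 254.00 + 42.49 = 761.69
C3: 1.4(344.59) + 0.6(280.89) + 0.3(212.47) = 482.43 + 168.53 + 63.74 = 714.70
C4: 1.35(344.59) + 0.75(158.75) + 0.75(32.62) + 0.75(212.47) = 465.20 + 119.06 + 24.47 + 159.35 = 768.08
The largest value is 768.08 kN from combination 4.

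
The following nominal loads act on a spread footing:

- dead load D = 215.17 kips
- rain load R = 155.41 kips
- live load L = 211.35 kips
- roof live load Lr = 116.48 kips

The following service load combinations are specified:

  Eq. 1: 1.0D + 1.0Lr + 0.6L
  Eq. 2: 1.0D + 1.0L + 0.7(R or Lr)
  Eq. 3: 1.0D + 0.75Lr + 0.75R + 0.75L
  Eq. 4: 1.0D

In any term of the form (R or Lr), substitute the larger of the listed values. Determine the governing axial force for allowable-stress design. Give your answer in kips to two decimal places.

577.60 kips

(R or Lr) → R = 155.41 kips.
Eq. 1: 1.0(215.17) + 1.0(116.48) + 0.6(211.35) = 215.17 + 116.48 + 126.81 = 458.46
Eq. 2: 1.0(215.17) + 1.0(211.35) + 0.7(155.41) = 215.17 + 211.35 + 108.79 = 535.31
Eq. 3: 1.0(215.17) + 0.75(116.48) + 0.75(155.41) + 0.75(211.35) = 215.17 + 87.36 + 116.56 + 158.51 = 577.60
Eq. 4: 1.0(215.17) = 215.17
The controlling combination is 3, giving 577.60 kips.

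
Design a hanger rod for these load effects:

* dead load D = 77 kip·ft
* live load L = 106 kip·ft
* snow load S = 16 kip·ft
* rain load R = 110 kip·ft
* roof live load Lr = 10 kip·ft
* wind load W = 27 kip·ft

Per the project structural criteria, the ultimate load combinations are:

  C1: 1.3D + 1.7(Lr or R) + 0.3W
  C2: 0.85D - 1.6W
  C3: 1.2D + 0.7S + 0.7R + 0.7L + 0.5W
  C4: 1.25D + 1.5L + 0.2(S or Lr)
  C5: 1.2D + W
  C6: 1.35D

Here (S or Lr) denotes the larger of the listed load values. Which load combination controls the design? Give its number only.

Combination 1

(Lr or R) → R = 110 kip·ft; (S or Lr) → S = 16 kip·ft.
C1: 1.3(77) + 1.7(110) + 0.3(27) = 100.1 + 187.0 + 8.1 = 295.2
C2: 0.85(77) - 1.6(27) = 65.5 - 43.2 = 22.3
C3: 1.2(77) + 0.7(16) + 0.7(110) + 0.7(106) + 0.5(27) = 92.4 + 11.2 + 77.0 + 74.2 + 13.5 = 268.3
C4: 1.25(77) + 1.5(106) + 0.2(16) = 96.3 + 159.0 + 3.2 = 258.5
C5: 1.2(77) + 1.0(27) = 92.4 + 27.0 = 119.4
C6: 1.35(77) = 104.0
The largest value is 295.2 kip·ft from combination 1.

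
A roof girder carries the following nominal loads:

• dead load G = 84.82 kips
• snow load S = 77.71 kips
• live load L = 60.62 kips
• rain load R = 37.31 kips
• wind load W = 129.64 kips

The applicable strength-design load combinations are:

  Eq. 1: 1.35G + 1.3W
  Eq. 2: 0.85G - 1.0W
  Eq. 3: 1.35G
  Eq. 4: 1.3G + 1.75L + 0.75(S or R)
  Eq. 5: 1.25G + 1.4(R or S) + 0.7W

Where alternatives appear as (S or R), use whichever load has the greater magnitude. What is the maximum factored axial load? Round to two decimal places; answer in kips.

(S or R) → S = 77.71 kips; (R or S) → S = 77.71 kips.
Eq. 1: 1.35(84.82) + 1.3(129.64) = 114.51 + 168.53 = 283.04
Eq. 2: 0.85(84.82) - 1.0(129.64) = 72.10 - 129.64 = -57.54
Eq. 3: 1.35(84.82) = 114.51
Eq. 4: 1.3(84.82) + 1.75(60.62) + 0.75(77.71) = 274.63
Eq. 5: 1.25(84.82) + 1.4(77.71) + 0.7(129.64) = 106.03 + 108.79 + 90.75 = 305.57
The controlling combination is 5, giving 305.57 kips.

305.57 kips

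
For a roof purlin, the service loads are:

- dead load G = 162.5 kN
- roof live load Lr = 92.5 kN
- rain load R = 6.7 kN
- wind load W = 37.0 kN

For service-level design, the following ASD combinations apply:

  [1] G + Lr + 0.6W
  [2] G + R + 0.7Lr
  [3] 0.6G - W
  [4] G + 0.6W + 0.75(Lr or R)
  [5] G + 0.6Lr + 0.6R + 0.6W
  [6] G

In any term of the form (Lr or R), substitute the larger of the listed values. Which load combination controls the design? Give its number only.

(Lr or R) → Lr = 92.5 kN.
[1] 1.0(162.5) + 1.0(92.5) + 0.6(37.0) = 162.5 + 92.5 + 22.2 = 277.2
[2] 1.0(162.5) + 1.0(6.7) + 0.7(92.5) = 162.5 + 6.7 + 64.8 = 234.0
[3] 0.6(162.5) - 1.0(37.0) = 97.5 - 37.0 = 60.5
[4] 1.0(162.5) + 0.6(37.0) + 0.75(92.5) = 162.5 + 22.2 + 69.4 = 254.1
[5] 1.0(162.5) + 0.6(92.5) + 0.6(6.7) + 0.6(37.0) = 162.5 + 55.5 + 4.0 + 22.2 = 244.2
[6] 1.0(162.5) = 162.5
The largest value is 277.2 kN from combination 1.

Combination 1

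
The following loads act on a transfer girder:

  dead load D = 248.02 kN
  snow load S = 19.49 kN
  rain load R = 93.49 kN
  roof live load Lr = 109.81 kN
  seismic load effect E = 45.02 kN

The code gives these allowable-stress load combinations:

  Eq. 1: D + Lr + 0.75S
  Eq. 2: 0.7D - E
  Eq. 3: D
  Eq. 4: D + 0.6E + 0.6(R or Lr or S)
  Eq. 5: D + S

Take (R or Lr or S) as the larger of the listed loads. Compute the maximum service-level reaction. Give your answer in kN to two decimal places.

372.45 kN

(R or Lr or S) → Lr = 109.81 kN.
Eq. 1: 1.0(248.02) + 1.0(109.81) + 0.75(19.49) = 248.02 + 109.81 + 14.62 = 372.45
Eq. 2: 0.7(248.02) - 1.0(45.02) = 173.61 - 45.02 = 128.59
Eq. 3: 1.0(248.02) = 248.02
Eq. 4: 1.0(248.02) + 0.6(45.02) + 0.6(109.81) = 248.02 + 27.01 + 65.89 = 340.92
Eq. 5: 1.0(248.02) + 1.0(19.49) = 248.02 + 19.49 = 267.51
Combination 1 governs: V = 372.45 kN.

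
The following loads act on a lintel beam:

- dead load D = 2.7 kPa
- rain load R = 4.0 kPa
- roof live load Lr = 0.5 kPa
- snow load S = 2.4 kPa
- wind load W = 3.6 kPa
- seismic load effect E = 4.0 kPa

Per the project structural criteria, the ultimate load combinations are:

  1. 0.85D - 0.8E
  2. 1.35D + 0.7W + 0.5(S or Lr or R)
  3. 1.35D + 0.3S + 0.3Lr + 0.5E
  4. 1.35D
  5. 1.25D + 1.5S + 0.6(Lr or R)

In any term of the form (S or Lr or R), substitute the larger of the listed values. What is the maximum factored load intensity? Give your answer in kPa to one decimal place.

(S or Lr or R) → R = 4.0 kPa; (Lr or R) → R = 4.0 kPa.
1. 0.85(2.7) - 0.8(4.0) = 2.3 - 3.2 = -0.9
2. 1.35(2.7) + 0.7(3.6) + 0.5(4.0) = 8.2
3. 1.35(2.7) + 0.3(2.4) + 0.3(0.5) + 0.5(4.0) = 3.6 + 0.7 + 0.2 + 2.0 = 6.5
4. 1.35(2.7) = 3.6
5. 1.25(2.7) + 1.5(2.4) + 0.6(4.0) = 3.4 + 3.6 + 2.4 = 9.4
Combination 5 governs: q_u = 9.4 kPa.

9.4 kPa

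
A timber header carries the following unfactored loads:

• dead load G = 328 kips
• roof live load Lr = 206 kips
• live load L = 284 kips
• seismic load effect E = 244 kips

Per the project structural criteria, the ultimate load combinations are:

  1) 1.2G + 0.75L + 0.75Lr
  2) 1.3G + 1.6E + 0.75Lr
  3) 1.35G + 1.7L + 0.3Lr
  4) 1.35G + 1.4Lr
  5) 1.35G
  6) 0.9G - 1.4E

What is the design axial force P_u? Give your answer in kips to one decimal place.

987.4 kips

1) 1.2(328) + 0.75(284) + 0.75(206) = 761.1
2) 1.3(328) + 1.6(244) + 0.75(206) = 971.3
3) 1.35(328) + 1.7(284) + 0.3(206) = 987.4
4) 1.35(328) + 1.4(206) = 731.2
5) 1.35(328) = 442.8
6) 0.9(328) - 1.4(244) = -46.4
The controlling combination is 3, giving 987.4 kips.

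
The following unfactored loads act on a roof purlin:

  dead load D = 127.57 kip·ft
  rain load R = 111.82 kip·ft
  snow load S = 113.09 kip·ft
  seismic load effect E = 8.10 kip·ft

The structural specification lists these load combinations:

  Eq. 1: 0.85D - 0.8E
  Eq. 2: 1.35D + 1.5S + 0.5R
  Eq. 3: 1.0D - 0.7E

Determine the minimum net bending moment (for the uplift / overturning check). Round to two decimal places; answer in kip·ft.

Eq. 1: 0.85(127.57) - 0.8(8.10) = 108.43 - 6.48 = 101.95
Eq. 2: 1.35(127.57) + 1.5(113.09) + 0.5(111.82) = 397.76
Eq. 3: 1.0(127.57) - 0.7(8.10) = 127.57 - 5.67 = 121.90
Combination 1 gives the minimum: 101.95 kip·ft.

101.95 kip·ft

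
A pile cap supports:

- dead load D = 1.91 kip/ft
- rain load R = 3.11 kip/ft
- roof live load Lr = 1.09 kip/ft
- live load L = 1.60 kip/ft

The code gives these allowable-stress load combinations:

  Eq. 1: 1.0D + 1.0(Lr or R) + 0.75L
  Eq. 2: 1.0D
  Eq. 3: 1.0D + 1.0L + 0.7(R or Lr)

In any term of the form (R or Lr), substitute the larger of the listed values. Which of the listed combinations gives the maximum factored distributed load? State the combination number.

Combination 1

(Lr or R) → R = 3.11 kip/ft; (R or Lr) → R = 3.11 kip/ft.
Eq. 1: 1.0(1.91) + 1.0(3.11) + 0.75(1.60) = 1.91 + 3.11 + 1.20 = 6.22
Eq. 2: 1.0(1.91) = 1.91
Eq. 3: 1.0(1.91) + 1.0(1.60) + 0.7(3.11) = 1.91 + 1.60 + 2.18 = 5.69
The largest value is 6.22 kip/ft from combination 1.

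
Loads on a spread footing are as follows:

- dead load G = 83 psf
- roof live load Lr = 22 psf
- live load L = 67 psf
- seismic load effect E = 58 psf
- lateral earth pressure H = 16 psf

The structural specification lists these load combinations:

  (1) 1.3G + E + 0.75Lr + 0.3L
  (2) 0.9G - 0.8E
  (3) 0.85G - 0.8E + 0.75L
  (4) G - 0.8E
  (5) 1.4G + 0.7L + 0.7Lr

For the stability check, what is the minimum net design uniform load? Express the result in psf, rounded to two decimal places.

(1) 1.3(83) + 1.0(58) + 0.75(22) + 0.3(67) = 107.90 + 58.00 + 16.50 + 20.10 = 202.50
(2) 0.9(83) - 0.8(58) = 74.70 - 46.40 = 28.30
(3) 0.85(83) - 0.8(58) + 0.75(67) = 70.55 - 46.40 + 50.25 = 74.40
(4) 1.0(83) - 0.8(58) = 83.00 - 46.40 = 36.60
(5) 1.4(83) + 0.7(67) + 0.7(22) = 116.20 + 46.90 + 15.40 = 178.50
Combination 2 gives the minimum: 28.30 psf.

28.30 psf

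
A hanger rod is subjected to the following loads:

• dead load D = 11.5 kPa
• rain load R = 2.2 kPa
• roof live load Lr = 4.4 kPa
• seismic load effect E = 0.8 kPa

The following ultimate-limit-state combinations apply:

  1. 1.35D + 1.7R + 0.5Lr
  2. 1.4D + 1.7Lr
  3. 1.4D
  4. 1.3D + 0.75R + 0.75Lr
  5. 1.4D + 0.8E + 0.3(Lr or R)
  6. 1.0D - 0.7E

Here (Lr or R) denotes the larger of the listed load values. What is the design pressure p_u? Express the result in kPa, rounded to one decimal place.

(Lr or R) → Lr = 4.4 kPa.
1. 1.35(11.5) + 1.7(2.2) + 0.5(4.4) = 21.5
2. 1.4(11.5) + 1.7(4.4) = 16.1 + 7.5 = 23.6
3. 1.4(11.5) = 16.1
4. 1.3(11.5) + 0.75(2.2) + 0.75(4.4) = 19.9
5. 1.4(11.5) + 0.8(0.8) + 0.3(4.4) = 18.1
6. 1.0(11.5) - 0.7(0.8) = 11.5 - 0.6 = 10.9
Maximum is from combination 2.

23.6 kPa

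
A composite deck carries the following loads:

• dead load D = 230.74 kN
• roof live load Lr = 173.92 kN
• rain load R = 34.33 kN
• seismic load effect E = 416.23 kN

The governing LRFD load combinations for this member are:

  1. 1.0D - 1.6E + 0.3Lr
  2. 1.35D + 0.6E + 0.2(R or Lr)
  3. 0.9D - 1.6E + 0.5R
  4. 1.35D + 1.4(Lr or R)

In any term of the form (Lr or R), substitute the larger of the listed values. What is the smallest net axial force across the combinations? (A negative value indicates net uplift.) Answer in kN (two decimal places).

-441.14 kN

(R or Lr) → Lr = 173.92 kN; (Lr or R) → Lr = 173.92 kN.
1. 1.0(230.74) - 1.6(416.23) + 0.3(173.92) = -383.05
2. 1.35(230.74) + 0.6(416.23) + 0.2(173.92) = 596.02
3. 0.9(230.74) - 1.6(416.23) + 0.5(34.33) = -441.14
4. 1.35(230.74) + 1.4(173.92) = 554.99
Combination 3 gives the minimum: -441.14 kN.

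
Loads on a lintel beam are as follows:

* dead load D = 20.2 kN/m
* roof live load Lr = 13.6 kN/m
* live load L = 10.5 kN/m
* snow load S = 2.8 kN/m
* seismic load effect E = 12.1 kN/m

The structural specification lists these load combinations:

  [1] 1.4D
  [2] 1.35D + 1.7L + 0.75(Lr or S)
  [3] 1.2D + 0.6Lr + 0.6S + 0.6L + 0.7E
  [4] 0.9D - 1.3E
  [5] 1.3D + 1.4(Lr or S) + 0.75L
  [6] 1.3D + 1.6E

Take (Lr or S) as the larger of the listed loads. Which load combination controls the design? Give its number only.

Combination 2

(Lr or S) → Lr = 13.6 kN/m.
[1] 1.4(20.2) = 28.28
[2] 1.35(20.2) + 1.7(10.5) + 0.75(13.6) = 27.27 + 17.85 + 10.20 = 55.32
[3] 1.2(20.2) + 0.6(13.6) + 0.6(2.8) + 0.6(10.5) + 0.7(12.1) = 24.24 + 8.16 + 1.68 + 6.30 + 8.47 = 48.85
[4] 0.9(20.2) - 1.3(12.1) = 18.18 - 15.73 = 2.45
[5] 1.3(20.2) + 1.4(13.6) + 0.75(10.5) = 26.26 + 19.04 + 7.88 = 53.18
[6] 1.3(20.2) + 1.6(12.1) = 26.26 + 19.36 = 45.62
The largest value is 55.32 kN/m from combination 2.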